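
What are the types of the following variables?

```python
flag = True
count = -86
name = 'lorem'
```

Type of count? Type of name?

count is assigned a bare integer (no decimal point), so it is an int; name is assigned a quoted string literal, so it is a str

int, str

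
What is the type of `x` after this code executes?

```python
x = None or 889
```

'or' with None returns the other truthy value

int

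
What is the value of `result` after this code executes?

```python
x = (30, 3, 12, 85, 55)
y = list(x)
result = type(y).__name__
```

x is tuple; y is list; result = 'list'

'list'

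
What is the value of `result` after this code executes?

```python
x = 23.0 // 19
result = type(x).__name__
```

x is float; result = 'float'

'float'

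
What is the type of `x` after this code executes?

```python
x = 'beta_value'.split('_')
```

str.split() returns list

list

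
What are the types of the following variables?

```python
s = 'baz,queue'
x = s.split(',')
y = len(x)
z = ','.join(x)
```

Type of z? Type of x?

str.join() returns str; str.split() returns list

str, list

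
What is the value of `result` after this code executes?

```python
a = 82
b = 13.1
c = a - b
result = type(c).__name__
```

a is int; b is float; c is float; result = 'float'

'float'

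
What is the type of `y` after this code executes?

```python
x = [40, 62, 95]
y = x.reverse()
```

list.reverse() returns None

NoneType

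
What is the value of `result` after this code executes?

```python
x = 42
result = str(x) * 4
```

x = 42; result = '42424242'

'42424242'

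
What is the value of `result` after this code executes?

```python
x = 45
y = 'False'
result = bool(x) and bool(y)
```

x = 45; y = 'False'; result = True

True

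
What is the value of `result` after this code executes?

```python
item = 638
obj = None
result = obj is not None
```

item = 638; obj = None; result = False

False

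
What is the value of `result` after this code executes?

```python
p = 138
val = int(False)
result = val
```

p = 138; val = 0; result = 0

0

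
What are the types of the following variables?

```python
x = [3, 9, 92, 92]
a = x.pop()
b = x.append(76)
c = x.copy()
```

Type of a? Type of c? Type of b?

pop() returns element; copy() returns list; append() returns None

int, list, NoneType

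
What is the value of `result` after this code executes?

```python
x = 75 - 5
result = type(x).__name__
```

x is int; result = 'int'

'int'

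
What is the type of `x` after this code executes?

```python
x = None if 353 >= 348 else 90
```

353 >= 348 is True, so the if branch is taken

NoneType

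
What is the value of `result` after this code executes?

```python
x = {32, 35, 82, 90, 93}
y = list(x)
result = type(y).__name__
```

x is set; y is list; result = 'list'

'list'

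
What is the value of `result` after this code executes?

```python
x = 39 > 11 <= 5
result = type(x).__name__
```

x is bool; result = 'bool'

'bool'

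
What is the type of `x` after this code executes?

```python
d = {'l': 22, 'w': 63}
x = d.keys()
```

.keys() returns dict_keys view

dict_keys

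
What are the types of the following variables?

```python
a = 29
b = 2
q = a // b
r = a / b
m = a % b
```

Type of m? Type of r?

% of ints returns int; / returns float

int, float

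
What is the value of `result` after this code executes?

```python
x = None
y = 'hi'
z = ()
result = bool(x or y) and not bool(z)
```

x = None; y = 'hi'; z = (); result = True

True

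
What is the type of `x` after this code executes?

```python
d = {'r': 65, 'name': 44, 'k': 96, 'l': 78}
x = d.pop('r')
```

dict.pop() returns the value

int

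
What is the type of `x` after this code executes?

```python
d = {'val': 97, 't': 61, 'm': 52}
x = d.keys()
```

.keys() returns dict_keys view

dict_keys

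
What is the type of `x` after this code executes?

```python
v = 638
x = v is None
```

'is' comparison returns bool

bool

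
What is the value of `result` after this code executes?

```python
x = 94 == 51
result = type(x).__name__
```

x is bool; result = 'bool'

'bool'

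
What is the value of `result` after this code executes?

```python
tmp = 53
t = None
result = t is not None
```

tmp = 53; t = None; result = False

False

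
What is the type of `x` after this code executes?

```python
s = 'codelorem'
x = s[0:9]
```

Slicing a str returns str

str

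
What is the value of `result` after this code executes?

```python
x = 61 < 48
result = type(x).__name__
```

x is bool; result = 'bool'

'bool'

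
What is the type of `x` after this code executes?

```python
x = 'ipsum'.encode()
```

str.encode() returns bytes

bytes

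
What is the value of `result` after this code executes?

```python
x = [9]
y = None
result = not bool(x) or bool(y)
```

x = [9]; y = None; result = False

False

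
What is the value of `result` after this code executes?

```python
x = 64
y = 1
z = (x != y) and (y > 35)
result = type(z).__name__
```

x is int; y is int; z is bool; result = 'bool'

'bool'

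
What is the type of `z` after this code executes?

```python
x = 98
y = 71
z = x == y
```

Comparison returns bool

bool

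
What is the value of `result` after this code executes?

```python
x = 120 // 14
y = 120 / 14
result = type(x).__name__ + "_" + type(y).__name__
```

x is int; y is float; result = 'int_float'

'int_float'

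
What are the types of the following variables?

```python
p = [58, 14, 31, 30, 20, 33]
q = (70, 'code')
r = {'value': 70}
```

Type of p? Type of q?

p is assigned a list literal (square brackets); q is assigned a tuple (parenthesized, comma-separated values)

list, tuple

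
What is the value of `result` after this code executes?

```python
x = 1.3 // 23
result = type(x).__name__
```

x is float; result = 'float'

'float'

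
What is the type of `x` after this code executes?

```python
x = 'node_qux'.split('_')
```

str.split() returns list

list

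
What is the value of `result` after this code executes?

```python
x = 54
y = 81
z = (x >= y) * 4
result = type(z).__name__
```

x is int; y is int; z is int; result = 'int'

'int'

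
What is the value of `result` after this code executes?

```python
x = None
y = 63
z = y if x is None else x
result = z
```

x = None; y = 63; z = 63; result = 63

63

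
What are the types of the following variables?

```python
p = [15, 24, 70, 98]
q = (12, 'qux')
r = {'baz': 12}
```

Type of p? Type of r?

p is assigned a list literal (square brackets); r is assigned a dict literal ({key: value})

list, dict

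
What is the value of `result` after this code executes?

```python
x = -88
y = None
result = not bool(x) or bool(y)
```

x = -88; y = None; result = False

False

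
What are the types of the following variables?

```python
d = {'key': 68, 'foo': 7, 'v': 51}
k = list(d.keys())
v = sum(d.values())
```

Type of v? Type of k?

sum of ints is int; list() converts to list

int, list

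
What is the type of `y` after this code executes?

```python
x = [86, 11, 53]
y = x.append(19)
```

list.append() returns None (mutates in place)

NoneType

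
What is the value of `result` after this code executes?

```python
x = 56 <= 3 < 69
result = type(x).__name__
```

x is bool; result = 'bool'

'bool'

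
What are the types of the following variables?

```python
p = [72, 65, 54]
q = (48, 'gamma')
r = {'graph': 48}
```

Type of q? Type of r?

q is assigned a tuple (parenthesized, comma-separated values); r is assigned a dict literal ({key: value})

tuple, dict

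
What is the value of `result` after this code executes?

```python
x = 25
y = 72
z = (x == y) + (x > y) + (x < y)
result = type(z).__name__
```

x is int; y is int; z is int; result = 'int'

'int'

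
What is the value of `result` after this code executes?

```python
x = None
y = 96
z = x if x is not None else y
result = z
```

x = None; y = 96; z = 96; result = 96

96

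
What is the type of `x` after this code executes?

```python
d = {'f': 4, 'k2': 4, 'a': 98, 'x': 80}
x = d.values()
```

.values() returns dict_values view

dict_values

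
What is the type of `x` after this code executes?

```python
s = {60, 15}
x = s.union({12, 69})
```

set.union() returns a new set

set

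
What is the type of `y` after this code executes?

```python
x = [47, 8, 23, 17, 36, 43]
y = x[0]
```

Indexing list[int] returns int

int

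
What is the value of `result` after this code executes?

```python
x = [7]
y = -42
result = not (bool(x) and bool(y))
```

x = [7]; y = -42; result = False

False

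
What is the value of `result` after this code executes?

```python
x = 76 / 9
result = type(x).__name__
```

x is float; result = 'float'

'float'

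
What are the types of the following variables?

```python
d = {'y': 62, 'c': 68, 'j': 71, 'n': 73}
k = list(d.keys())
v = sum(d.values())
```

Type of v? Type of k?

sum of ints is int; list() converts to list

int, list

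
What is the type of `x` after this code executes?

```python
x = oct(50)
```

oct() returns str representation

str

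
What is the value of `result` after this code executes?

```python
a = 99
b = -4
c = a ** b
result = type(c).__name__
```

a is int; b is int; c is float; result = 'float'

'float'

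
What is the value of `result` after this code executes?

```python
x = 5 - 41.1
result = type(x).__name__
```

x is float; result = 'float'

'float'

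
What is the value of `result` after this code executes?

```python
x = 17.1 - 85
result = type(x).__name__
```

x is float; result = 'float'

'float'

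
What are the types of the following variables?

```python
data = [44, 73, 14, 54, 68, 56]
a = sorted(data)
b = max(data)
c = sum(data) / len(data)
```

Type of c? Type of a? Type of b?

int / int = float; sorted() returns list; max of ints returns int

float, list, int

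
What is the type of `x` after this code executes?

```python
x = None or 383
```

'or' with None returns the other truthy value

int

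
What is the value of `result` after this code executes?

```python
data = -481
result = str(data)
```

data = -481; result = '-481'

'-481'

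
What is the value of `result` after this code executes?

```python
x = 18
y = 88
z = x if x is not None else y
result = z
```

x = 18; y = 88; z = 18; result = 18

18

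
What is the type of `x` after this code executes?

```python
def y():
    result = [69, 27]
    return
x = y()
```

Bare return returns None

NoneType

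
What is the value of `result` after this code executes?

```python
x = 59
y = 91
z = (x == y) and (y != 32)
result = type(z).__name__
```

x is int; y is int; z is bool; result = 'bool'

'bool'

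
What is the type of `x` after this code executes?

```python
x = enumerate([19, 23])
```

enumerate() returns an enumerate object

enumerate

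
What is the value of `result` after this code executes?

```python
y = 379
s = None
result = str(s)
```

y = 379; s = None; result = 'None'

'None'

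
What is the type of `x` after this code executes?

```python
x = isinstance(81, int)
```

isinstance() returns bool

bool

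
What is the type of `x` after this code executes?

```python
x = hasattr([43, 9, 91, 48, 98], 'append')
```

hasattr() returns bool

bool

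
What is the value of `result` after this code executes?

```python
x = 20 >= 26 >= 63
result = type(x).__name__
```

x is bool; result = 'bool'

'bool'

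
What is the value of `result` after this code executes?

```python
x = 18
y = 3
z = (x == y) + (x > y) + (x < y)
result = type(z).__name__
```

x is int; y is int; z is int; result = 'int'

'int'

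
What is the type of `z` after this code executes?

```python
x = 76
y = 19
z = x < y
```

Comparison returns bool

bool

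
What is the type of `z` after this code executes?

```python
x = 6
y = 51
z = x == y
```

Equality comparison returns bool

bool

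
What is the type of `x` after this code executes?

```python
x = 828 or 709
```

'or' returns first truthy value (int)

int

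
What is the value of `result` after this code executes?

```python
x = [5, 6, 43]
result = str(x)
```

x = [5, 6, 43]; result = '[5, 6, 43]'

'[5, 6, 43]'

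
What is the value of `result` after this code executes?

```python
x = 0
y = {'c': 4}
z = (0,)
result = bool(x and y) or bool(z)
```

x = 0; y = {'c': 4}; z = (0,); result = True

True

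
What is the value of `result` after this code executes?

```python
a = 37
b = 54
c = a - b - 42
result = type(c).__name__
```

a is int; b is int; c is int; result = 'int'

'int'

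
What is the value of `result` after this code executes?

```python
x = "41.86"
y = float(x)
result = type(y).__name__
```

x is str; y is float; result = 'float'

'float'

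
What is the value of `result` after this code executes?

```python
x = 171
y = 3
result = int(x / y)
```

x = 171; y = 3; result = 57

57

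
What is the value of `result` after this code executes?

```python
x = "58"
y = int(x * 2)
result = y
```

x = '58'; y = 5858; result = 5858

5858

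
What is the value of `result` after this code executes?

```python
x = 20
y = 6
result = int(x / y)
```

x = 20; y = 6; result = 3

3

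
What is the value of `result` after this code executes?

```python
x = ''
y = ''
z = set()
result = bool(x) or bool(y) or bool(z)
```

x = ''; y = ''; z = set(); result = False

False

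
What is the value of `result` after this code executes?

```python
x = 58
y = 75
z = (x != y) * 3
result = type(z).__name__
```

x is int; y is int; z is int; result = 'int'

'int'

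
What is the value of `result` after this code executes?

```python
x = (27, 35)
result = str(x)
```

x = (27, 35); result = '(27, 35)'

'(27, 35)'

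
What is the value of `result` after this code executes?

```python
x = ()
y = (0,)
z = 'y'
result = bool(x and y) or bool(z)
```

x = (); y = (0,); z = 'y'; result = True

True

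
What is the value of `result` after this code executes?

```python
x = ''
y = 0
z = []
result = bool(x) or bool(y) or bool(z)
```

x = ''; y = 0; z = []; result = False

False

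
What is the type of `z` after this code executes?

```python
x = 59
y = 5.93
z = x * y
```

int * float = float

float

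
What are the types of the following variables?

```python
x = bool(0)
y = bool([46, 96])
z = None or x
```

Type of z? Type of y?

None or bool returns the bool; bool() returns bool

bool, bool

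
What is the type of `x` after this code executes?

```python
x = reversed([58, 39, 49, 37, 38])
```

reversed() on a list returns list_reverseiterator

list_reverseiterator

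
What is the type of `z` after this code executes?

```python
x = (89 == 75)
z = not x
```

'not' returns bool

bool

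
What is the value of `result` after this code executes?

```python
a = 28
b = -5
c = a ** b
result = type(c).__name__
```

a is int; b is int; c is float; result = 'float'

'float'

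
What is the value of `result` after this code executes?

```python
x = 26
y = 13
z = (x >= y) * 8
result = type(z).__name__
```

x is int; y is int; z is int; result = 'int'

'int'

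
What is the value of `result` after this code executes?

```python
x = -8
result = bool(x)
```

x = -8; result = True

True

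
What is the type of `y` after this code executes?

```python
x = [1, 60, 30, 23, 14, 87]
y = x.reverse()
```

list.reverse() returns None

NoneType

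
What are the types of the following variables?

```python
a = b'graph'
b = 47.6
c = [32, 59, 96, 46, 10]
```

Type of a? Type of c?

a is assigned a bytes literal (b'...' prefix); c is assigned a list literal (square brackets)

bytes, list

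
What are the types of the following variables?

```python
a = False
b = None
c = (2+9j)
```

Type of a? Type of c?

a is assigned the constant False, which has type bool; c is assigned (2+9j), an int plus an imaginary literal (j suffix), which evaluates to complex

bool, complex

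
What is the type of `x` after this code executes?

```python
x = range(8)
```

range() returns a range object

range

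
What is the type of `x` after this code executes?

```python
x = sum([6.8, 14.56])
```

sum() of floats returns float

float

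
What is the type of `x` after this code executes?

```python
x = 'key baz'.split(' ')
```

str.split() returns list

list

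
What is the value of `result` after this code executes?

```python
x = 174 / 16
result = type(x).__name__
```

x is float; result = 'float'

'float'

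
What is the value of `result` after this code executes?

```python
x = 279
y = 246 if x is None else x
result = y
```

x = 279; y = 279; result = 279

279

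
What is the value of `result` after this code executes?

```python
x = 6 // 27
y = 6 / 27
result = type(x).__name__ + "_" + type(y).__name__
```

x is int; y is float; result = 'int_float'

'int_float'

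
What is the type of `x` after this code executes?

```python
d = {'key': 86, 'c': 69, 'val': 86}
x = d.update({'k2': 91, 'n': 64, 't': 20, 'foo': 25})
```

dict.update() returns None

NoneType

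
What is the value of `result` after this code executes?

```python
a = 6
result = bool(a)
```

a = 6; result = True

True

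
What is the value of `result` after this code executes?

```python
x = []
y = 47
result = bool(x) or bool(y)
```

x = []; y = 47; result = True

True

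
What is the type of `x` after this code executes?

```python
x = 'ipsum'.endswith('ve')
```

str.endswith() returns bool

bool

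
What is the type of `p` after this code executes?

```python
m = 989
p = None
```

None has type NoneType

NoneType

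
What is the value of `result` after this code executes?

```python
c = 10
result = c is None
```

c = 10; result = False

False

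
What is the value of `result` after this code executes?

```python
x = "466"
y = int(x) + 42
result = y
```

x = '466'; y = 508; result = 508

508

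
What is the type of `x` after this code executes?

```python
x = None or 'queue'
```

'or' with None returns the other truthy value (str)

str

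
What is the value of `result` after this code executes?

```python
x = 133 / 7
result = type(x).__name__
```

x is float; result = 'float'

'float'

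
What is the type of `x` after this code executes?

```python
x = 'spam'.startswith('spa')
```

str.startswith() returns bool

bool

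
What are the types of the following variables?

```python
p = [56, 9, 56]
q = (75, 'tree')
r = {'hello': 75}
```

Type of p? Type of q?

p is assigned a list literal (square brackets); q is assigned a tuple (parenthesized, comma-separated values)

list, tuple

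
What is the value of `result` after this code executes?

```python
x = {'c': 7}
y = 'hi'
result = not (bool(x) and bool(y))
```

x = {'c': 7}; y = 'hi'; result = False

False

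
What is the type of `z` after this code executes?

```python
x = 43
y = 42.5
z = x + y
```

int + float = float

float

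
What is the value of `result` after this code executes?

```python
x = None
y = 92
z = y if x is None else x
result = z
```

x = None; y = 92; z = 92; result = 92

92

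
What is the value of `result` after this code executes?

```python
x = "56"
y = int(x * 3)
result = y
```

x = '56'; y = 565656; result = 565656

565656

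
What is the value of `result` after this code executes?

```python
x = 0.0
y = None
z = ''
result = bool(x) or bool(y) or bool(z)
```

x = 0.0; y = None; z = ''; result = False

False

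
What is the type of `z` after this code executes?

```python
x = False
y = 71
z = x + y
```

bool + int = int (bool is subclass of int)

int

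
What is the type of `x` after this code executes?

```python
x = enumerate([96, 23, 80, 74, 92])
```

enumerate() returns an enumerate object

enumerate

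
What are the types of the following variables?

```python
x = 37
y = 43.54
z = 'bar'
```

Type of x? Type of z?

x is assigned a bare integer (no decimal point), so it is an int; z is assigned a quoted string literal, so it is a str

int, str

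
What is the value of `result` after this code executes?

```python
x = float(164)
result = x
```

x = 164.0; result = 164.0

164.0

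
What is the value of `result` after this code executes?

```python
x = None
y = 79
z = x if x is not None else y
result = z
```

x = None; y = 79; z = 79; result = 79

79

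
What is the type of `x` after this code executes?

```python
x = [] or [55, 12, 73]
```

'or' returns first truthy value (list)

list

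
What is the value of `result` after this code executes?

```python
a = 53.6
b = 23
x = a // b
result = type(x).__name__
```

a is float; b is int; x is float; result = 'float'

'float'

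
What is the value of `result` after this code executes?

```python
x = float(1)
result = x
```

x = 1.0; result = 1.0

1.0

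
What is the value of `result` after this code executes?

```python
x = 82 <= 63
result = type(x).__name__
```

x is bool; result = 'bool'

'bool'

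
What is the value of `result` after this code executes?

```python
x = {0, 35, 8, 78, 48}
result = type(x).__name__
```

x is set; result = 'set'

'set'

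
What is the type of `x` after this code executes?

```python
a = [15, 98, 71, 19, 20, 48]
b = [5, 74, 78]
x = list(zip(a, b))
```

list(zip()) returns a list of tuples

list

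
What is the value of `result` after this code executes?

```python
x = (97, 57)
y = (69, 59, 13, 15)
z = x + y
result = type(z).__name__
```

x is tuple; y is tuple; z is tuple; result = 'tuple'

'tuple'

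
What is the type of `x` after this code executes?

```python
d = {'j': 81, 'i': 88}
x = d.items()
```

dict.items() returns dict_items view

dict_items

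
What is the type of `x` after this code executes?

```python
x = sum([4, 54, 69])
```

sum() of ints returns int

int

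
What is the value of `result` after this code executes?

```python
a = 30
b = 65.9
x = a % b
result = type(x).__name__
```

a is int; b is float; x is float; result = 'float'

'float'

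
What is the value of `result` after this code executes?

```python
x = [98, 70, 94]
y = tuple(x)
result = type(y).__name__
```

x is list; y is tuple; result = 'tuple'

'tuple'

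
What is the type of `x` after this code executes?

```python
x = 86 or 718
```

'or' returns first truthy value (int)

int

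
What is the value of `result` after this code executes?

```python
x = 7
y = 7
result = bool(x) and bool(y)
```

x = 7; y = 7; result = True

True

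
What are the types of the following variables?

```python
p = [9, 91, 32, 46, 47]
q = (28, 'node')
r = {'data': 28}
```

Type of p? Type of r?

p is assigned a list literal (square brackets); r is assigned a dict literal ({key: value})

list, dict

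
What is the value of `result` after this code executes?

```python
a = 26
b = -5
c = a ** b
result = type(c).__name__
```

a is int; b is int; c is float; result = 'float'

'float'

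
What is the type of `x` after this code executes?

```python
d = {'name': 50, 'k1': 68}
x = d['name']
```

Accessing dict[str, int] with str key returns int

int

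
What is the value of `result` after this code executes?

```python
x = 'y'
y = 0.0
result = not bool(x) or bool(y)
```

x = 'y'; y = 0.0; result = False

False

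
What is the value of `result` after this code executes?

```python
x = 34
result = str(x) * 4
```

x = 34; result = '34343434'

'34343434'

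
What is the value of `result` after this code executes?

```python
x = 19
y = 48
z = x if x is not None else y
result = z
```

x = 19; y = 48; z = 19; result = 19

19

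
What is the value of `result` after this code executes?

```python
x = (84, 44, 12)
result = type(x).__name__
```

x is tuple; result = 'tuple'

'tuple'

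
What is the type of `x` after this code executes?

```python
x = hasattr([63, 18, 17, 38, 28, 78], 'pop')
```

hasattr() returns bool

bool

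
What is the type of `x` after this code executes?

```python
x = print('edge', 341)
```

print() returns None

NoneType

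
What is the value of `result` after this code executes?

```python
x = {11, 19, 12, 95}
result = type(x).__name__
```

x is set; result = 'set'

'set'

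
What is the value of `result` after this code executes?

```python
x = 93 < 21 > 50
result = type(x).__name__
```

x is bool; result = 'bool'

'bool'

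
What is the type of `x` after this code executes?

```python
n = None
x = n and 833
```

'and' returns first falsy value (None)

NoneType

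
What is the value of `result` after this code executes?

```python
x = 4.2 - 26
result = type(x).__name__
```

x is float; result = 'float'

'float'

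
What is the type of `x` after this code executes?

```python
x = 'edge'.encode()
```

str.encode() returns bytes

bytes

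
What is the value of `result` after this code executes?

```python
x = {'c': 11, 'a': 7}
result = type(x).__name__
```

x is dict; result = 'dict'

'dict'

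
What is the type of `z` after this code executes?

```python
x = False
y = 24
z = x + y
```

bool + int = int (bool is subclass of int)

int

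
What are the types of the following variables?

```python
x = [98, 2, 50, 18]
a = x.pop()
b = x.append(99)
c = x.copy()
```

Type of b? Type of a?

append() returns None; pop() returns element

NoneType, int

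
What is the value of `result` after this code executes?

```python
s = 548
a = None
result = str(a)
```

s = 548; a = None; result = 'None'

'None'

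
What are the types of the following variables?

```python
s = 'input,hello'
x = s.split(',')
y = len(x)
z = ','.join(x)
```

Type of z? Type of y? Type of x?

str.join() returns str; len() returns int; str.split() returns list

str, int, list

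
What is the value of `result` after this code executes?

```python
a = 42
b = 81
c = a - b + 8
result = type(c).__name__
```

a is int; b is int; c is int; result = 'int'

'int'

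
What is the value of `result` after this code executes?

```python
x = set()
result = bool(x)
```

x = set(); result = False

False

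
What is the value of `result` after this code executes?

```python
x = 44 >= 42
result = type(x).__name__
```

x is bool; result = 'bool'

'bool'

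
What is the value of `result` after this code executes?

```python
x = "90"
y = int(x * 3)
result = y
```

x = '90'; y = 909090; result = 909090

909090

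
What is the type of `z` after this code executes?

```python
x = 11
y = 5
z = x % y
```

int % int = int

int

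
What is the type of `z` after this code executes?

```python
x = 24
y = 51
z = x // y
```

int // int = int

int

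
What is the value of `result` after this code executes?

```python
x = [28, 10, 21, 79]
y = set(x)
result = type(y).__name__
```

x is list; y is set; result = 'set'

'set'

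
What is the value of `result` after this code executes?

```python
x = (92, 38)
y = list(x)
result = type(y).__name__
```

x is tuple; y is list; result = 'list'

'list'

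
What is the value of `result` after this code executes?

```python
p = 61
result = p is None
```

p = 61; result = False

False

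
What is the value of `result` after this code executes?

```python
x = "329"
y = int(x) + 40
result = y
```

x = '329'; y = 369; result = 369

369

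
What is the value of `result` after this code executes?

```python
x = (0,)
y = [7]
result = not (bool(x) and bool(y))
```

x = (0,); y = [7]; result = False

False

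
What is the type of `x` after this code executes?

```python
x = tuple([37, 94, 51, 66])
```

tuple() constructor returns tuple

tuple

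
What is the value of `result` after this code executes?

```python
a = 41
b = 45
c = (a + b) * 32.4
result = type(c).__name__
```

a is int; b is int; c is float; result = 'float'

'float'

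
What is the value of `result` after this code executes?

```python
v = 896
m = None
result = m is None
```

v = 896; m = None; result = True

True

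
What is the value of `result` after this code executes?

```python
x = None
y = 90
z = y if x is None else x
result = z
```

x = None; y = 90; z = 90; result = 90

90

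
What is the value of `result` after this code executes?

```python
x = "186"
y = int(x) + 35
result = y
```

x = '186'; y = 221; result = 221

221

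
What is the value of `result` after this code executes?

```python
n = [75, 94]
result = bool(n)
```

n = [75, 94]; result = True

True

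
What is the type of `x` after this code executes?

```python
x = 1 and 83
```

'and' with truthy values returns last operand (int)

int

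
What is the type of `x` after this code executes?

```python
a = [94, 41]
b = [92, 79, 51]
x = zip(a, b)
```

zip() returns a zip object

zip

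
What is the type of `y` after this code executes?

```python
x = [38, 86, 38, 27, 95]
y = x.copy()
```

list.copy() returns list

list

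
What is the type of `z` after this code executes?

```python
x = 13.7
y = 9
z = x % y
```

float % int = float

float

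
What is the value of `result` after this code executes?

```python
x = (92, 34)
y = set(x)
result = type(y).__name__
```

x is tuple; y is set; result = 'set'

'set'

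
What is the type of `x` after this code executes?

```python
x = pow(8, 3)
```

pow(int, int) returns int

int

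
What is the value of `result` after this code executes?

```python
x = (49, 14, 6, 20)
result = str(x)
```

x = (49, 14, 6, 20); result = '(49, 14, 6, 20)'

'(49, 14, 6, 20)'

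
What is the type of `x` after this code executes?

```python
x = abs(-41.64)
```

abs() of float returns float

float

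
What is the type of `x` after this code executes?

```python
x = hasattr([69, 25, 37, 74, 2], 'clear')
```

hasattr() returns bool

bool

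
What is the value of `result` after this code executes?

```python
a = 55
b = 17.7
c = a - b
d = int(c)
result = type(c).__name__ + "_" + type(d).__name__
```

a is int; b is float; c is float; d is int; result = 'float_int'

'float_int'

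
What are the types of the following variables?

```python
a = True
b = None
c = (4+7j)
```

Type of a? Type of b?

a is assigned the constant True, which has type bool; b is assigned None, whose type is NoneType

bool, NoneType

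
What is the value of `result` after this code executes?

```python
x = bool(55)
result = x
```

x = True; result = True

True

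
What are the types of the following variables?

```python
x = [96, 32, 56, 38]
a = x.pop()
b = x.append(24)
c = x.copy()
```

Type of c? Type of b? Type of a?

copy() returns list; append() returns None; pop() returns element

list, NoneType, int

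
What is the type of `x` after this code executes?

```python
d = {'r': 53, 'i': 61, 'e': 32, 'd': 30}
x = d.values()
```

.values() returns dict_values view

dict_values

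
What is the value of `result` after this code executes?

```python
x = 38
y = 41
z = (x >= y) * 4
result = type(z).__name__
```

x is int; y is int; z is int; result = 'int'

'int'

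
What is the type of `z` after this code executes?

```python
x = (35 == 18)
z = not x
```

'not' returns bool

bool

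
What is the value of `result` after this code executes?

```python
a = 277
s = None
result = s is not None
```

a = 277; s = None; result = False

False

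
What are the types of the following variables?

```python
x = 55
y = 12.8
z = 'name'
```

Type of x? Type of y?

x is assigned a bare integer (no decimal point), so it is an int; y is assigned a number with a decimal point, so it is a float

int, float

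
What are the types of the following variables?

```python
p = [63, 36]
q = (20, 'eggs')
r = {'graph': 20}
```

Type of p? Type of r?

p is assigned a list literal (square brackets); r is assigned a dict literal ({key: value})

list, dict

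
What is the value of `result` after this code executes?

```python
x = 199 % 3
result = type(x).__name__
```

x is int; result = 'int'

'int'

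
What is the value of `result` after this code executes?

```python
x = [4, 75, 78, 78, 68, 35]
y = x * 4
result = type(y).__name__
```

x is list; y is list; result = 'list'

'list'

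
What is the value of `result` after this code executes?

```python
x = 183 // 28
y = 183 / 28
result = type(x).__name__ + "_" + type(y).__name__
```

x is int; y is float; result = 'int_float'

'int_float'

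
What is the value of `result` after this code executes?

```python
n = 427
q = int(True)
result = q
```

n = 427; q = 1; result = 1

1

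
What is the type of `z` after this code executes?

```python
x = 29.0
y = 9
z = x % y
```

float % int = float

float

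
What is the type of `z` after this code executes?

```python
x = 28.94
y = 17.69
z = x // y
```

float // float = float

float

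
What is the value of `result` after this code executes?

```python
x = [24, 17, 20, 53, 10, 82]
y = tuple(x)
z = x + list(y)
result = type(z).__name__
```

x is list; y is tuple; z is list; result = 'list'

'list'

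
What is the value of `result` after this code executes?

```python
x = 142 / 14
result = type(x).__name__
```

x is float; result = 'float'

'float'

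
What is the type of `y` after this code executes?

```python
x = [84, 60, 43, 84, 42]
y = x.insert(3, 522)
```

list.insert() returns None

NoneType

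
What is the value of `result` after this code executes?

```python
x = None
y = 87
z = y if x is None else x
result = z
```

x = None; y = 87; z = 87; result = 87

87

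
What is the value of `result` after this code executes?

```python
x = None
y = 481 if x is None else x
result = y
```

x = None; y = 481; result = 481

481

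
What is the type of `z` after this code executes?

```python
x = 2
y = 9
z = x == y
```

Equality comparison returns bool

bool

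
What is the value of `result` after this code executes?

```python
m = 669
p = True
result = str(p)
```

m = 669; p = True; result = 'True'

'True'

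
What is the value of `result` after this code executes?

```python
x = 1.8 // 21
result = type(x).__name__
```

x is float; result = 'float'

'float'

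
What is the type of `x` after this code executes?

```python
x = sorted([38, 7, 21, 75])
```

sorted() always returns list

list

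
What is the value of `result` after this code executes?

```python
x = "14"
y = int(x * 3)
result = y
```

x = '14'; y = 141414; result = 141414

141414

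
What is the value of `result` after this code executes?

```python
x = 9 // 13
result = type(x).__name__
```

x is int; result = 'int'

'int'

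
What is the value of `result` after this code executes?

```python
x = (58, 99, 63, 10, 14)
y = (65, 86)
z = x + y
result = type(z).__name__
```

x is tuple; y is tuple; z is tuple; result = 'tuple'

'tuple'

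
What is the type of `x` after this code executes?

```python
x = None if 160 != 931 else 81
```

160 != 931 is True, so the if branch is taken

NoneType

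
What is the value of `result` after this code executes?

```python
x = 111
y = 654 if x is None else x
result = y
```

x = 111; y = 111; result = 111

111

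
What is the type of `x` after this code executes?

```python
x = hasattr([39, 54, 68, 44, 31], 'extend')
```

hasattr() returns bool

bool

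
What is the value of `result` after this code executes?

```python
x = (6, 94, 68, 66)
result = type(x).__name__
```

x is tuple; result = 'tuple'

'tuple'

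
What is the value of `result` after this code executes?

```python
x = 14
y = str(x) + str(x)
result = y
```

x = 14; y = '1414'; result = '1414'

'1414'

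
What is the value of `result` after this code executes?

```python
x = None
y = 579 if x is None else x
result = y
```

x = None; y = 579; result = 579

579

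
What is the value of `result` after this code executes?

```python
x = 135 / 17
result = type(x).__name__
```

x is float; result = 'float'

'float'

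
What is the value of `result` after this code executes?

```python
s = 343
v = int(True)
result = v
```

s = 343; v = 1; result = 1

1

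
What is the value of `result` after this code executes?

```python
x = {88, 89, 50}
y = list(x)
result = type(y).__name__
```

x is set; y is list; result = 'list'

'list'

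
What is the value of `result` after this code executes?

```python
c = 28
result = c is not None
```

c = 28; result = True

True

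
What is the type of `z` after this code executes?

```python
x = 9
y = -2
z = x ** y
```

int ** negative = float

float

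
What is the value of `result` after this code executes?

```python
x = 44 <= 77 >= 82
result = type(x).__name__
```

x is bool; result = 'bool'

'bool'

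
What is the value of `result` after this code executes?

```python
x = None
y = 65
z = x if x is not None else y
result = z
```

x = None; y = 65; z = 65; result = 65

65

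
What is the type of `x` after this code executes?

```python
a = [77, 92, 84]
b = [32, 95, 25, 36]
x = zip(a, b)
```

zip() returns a zip object

zip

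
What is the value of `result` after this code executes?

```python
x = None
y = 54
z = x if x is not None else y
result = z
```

x = None; y = 54; z = 54; result = 54

54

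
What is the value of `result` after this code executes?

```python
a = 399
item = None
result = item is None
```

a = 399; item = None; result = True

True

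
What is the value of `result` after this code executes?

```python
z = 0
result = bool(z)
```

z = 0; result = False

False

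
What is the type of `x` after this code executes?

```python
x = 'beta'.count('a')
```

str.count() returns int

int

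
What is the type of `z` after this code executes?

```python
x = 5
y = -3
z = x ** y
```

int ** negative = float

float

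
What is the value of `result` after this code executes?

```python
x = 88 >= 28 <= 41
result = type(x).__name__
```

x is bool; result = 'bool'

'bool'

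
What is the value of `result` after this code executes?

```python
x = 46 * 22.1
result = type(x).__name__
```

x is float; result = 'float'

'float'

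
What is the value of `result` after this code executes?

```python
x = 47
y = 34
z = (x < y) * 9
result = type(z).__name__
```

x is int; y is int; z is int; result = 'int'

'int'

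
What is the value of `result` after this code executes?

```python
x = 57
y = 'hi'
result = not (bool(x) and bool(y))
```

x = 57; y = 'hi'; result = False

False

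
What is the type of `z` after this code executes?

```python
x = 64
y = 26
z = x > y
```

Comparison returns bool

bool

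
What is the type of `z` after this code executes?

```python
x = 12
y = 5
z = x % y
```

int % int = int

int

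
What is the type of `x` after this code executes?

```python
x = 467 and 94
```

'and' with truthy values returns last operand (int)

int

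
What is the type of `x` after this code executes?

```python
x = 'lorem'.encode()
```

str.encode() returns bytes

bytes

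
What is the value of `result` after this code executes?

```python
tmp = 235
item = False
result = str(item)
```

tmp = 235; item = False; result = 'False'

'False'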